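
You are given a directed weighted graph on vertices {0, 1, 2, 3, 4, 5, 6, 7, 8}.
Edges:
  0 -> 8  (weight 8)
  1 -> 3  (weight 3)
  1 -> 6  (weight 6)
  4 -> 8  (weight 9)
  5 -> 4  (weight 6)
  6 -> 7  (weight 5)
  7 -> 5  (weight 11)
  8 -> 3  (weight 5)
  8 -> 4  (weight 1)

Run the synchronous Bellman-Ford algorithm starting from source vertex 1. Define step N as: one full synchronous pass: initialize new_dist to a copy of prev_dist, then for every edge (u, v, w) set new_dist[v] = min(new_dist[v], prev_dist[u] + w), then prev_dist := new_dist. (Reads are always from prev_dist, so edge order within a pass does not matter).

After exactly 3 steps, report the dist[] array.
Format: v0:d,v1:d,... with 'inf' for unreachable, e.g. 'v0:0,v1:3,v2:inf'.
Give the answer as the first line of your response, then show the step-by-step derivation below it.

v0:inf,v1:0,v2:inf,v3:3,v4:inf,v5:22,v6:6,v7:11,v8:inf

step 1: dist = v0:inf,v1:0,v2:inf,v3:3,v4:inf,v5:inf,v6:6,v7:inf,v8:inf
step 2: dist = v0:inf,v1:0,v2:inf,v3:3,v4:inf,v5:inf,v6:6,v7:11,v8:inf
step 3: dist = v0:inf,v1:0,v2:inf,v3:3,v4:inf,v5:22,v6:6,v7:11,v8:inf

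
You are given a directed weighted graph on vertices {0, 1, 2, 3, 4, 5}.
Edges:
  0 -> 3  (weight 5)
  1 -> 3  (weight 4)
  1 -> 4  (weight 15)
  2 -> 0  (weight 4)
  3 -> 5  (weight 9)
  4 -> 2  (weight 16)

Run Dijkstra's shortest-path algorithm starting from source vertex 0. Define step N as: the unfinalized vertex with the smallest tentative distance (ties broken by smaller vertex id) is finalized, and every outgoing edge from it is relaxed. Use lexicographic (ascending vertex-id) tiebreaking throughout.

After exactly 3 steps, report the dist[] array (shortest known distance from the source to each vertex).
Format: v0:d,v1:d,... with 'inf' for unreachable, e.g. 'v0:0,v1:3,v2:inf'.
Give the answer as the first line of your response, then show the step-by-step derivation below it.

v0:0,v1:inf,v2:inf,v3:5,v4:inf,v5:14

step 1: dist = v0:0,v1:inf,v2:inf,v3:5,v4:inf,v5:inf
step 2: dist = v0:0,v1:inf,v2:inf,v3:5,v4:inf,v5:14
step 3: dist = v0:0,v1:inf,v2:inf,v3:5,v4:inf,v5:14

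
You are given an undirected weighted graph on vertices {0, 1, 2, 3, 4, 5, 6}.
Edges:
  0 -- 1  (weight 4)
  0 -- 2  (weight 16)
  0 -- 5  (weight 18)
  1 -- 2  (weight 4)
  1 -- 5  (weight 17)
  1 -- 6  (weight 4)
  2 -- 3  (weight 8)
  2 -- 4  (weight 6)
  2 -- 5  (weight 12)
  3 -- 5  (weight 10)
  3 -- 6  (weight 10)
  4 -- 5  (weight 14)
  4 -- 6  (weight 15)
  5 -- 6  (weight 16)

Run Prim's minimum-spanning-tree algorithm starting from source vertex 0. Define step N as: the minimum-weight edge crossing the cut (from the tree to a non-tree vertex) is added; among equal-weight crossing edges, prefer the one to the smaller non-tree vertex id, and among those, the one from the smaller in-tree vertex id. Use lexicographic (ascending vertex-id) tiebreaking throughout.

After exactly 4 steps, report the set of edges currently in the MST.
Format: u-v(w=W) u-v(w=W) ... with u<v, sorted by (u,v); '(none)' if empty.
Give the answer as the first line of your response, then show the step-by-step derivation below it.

0-1(w=4) 1-2(w=4) 1-6(w=4) 2-4(w=6)

step 1: add edge 0-1 (w=4); MST = {0-1(w=4)}
step 2: add edge 1-2 (w=4); MST = {0-1(w=4) 1-2(w=4)}
step 3: add edge 1-6 (w=4); MST = {0-1(w=4) 1-2(w=4) 1-6(w=4)}
step 4: add edge 2-4 (w=6); MST = {0-1(w=4) 1-2(w=4) 1-6(w=4) 2-4(w=6)}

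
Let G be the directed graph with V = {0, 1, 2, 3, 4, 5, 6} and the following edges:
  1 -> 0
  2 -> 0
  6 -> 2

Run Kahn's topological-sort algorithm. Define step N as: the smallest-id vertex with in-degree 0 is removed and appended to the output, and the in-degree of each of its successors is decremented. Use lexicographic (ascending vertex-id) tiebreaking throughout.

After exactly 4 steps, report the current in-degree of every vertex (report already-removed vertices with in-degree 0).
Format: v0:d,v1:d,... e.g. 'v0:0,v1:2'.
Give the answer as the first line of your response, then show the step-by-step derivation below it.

v0:1,v1:0,v2:1,v3:0,v4:0,v5:0,v6:0

step 1: output 1; order=[1]; indeg=(1,0,1,0,0,0,0)
step 2: output 3; order=[1,3]; indeg=(1,0,1,0,0,0,0)
step 3: output 4; order=[1,3,4]; indeg=(1,0,1,0,0,0,0)
step 4: output 5; order=[1,3,4,5]; indeg=(1,0,1,0,0,0,0)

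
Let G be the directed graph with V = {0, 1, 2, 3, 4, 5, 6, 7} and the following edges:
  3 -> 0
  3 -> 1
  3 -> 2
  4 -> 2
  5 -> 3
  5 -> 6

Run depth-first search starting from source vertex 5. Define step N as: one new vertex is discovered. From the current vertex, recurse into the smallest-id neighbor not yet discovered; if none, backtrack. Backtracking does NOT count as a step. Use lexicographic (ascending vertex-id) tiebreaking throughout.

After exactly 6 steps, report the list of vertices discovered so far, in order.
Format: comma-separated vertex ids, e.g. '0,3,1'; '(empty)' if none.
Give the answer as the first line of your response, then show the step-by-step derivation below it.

5,3,0,1,2,6

step 1: discover 5; path=5; order=5
step 2: discover 3; path=5>3; order=5,3
step 3: discover 0; path=5>3>0; order=5,3,0
step 4: discover 1; path=5>3>1; order=5,3,0,1
step 5: discover 2; path=5>3>2; order=5,3,0,1,2
step 6: discover 6; path=5>6; order=5,3,0,1,2,6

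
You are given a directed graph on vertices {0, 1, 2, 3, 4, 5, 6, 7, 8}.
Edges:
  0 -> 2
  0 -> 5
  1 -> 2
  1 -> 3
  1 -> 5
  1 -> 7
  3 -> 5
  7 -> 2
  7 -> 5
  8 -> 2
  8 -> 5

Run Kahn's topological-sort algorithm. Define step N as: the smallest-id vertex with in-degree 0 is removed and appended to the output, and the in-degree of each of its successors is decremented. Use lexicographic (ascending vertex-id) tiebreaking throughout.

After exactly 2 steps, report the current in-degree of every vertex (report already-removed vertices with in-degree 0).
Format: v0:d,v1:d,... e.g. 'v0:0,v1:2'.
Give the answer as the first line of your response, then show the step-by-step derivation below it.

v0:0,v1:0,v2:2,v3:0,v4:0,v5:3,v6:0,v7:0,v8:0

step 1: output 0; order=[0]; indeg=(0,0,3,1,0,4,0,1,0)
step 2: output 1; order=[0,1]; indeg=(0,0,2,0,0,3,0,0,0)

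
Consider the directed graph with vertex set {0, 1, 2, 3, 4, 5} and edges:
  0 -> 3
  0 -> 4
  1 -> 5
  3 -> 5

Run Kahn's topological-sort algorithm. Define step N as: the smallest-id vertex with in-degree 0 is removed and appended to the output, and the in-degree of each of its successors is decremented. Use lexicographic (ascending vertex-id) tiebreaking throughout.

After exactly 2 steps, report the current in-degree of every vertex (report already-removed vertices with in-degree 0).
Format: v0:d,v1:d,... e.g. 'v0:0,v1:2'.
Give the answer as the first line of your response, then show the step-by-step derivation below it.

v0:0,v1:0,v2:0,v3:0,v4:0,v5:1

step 1: output 0; order=[0]; indeg=(0,0,0,0,0,2)
step 2: output 1; order=[0,1]; indeg=(0,0,0,0,0,1)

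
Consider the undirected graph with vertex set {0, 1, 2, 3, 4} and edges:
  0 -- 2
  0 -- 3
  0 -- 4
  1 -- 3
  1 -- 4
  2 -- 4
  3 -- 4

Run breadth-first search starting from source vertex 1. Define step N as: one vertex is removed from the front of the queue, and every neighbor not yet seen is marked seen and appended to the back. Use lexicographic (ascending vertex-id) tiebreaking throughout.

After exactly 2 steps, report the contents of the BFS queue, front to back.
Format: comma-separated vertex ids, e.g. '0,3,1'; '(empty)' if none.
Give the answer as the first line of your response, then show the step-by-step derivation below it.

4,0

step 1: dequeue 1; queue=[3,4]; order=1
step 2: dequeue 3; queue=[4,0]; order=1,3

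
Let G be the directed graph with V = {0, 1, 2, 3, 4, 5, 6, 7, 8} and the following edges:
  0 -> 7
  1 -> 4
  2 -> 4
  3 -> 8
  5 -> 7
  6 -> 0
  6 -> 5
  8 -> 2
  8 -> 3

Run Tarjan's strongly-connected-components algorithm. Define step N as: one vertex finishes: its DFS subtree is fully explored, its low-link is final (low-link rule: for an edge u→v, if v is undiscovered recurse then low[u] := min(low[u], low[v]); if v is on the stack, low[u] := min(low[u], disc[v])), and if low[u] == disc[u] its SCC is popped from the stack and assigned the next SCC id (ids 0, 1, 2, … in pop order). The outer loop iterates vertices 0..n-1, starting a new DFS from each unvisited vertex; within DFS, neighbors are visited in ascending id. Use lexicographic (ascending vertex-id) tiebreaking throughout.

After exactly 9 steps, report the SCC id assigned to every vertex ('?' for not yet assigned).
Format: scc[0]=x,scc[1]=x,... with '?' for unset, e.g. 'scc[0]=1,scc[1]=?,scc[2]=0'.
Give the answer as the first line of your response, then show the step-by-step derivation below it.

scc[0]=1,scc[1]=3,scc[2]=4,scc[3]=5,scc[4]=2,scc[5]=6,scc[6]=7,scc[7]=0,scc[8]=5

step 1: low=(low[0]=0,low[1]=?,low[2]=?,low[3]=?,low[4]=?,low[5]=?,low[6]=?,low[7]=1,low[8]=?); scc=(scc[0]=?,scc[1]=?,scc[2]=?,scc[3]=?,scc[4]=?,scc[5]=?,scc[6]=?,scc[7]=0,scc[8]=?)
step 2: low=(low[0]=0,low[1]=?,low[2]=?,low[3]=?,low[4]=?,low[5]=?,low[6]=?,low[7]=1,low[8]=?); scc=(scc[0]=1,scc[1]=?,scc[2]=?,scc[3]=?,scc[4]=?,scc[5]=?,scc[6]=?,scc[7]=0,scc[8]=?)
step 3: low=(low[0]=0,low[1]=2,low[2]=?,low[3]=?,low[4]=3,low[5]=?,low[6]=?,low[7]=1,low[8]=?); scc=(scc[0]=1,scc[1]=?,scc[2]=?,scc[3]=?,scc[4]=2,scc[5]=?,scc[6]=?,scc[7]=0,scc[8]=?)
step 4: low=(low[0]=0,low[1]=2,low[2]=?,low[3]=?,low[4]=3,low[5]=?,low[6]=?,low[7]=1,low[8]=?); scc=(scc[0]=1,scc[1]=3,scc[2]=?,scc[3]=?,scc[4]=2,scc[5]=?,scc[6]=?,scc[7]=0,scc[8]=?)
step 5: low=(low[0]=0,low[1]=2,low[2]=4,low[3]=?,low[4]=3,low[5]=?,low[6]=?,low[7]=1,low[8]=?); scc=(scc[0]=1,scc[1]=3,scc[2]=4,scc[3]=?,scc[4]=2,scc[5]=?,scc[6]=?,scc[7]=0,scc[8]=?)
step 6: low=(low[0]=0,low[1]=2,low[2]=4,low[3]=5,low[4]=3,low[5]=?,low[6]=?,low[7]=1,low[8]=5); scc=(scc[0]=1,scc[1]=3,scc[2]=4,scc[3]=?,scc[4]=2,scc[5]=?,scc[6]=?,scc[7]=0,scc[8]=?)
step 7: low=(low[0]=0,low[1]=2,low[2]=4,low[3]=5,low[4]=3,low[5]=?,low[6]=?,low[7]=1,low[8]=5); scc=(scc[0]=1,scc[1]=3,scc[2]=4,scc[3]=5,scc[4]=2,scc[5]=?,scc[6]=?,scc[7]=0,scc[8]=5)
step 8: low=(low[0]=0,low[1]=2,low[2]=4,low[3]=5,low[4]=3,low[5]=7,low[6]=?,low[7]=1,low[8]=5); scc=(scc[0]=1,scc[1]=3,scc[2]=4,scc[3]=5,scc[4]=2,scc[5]=6,scc[6]=?,scc[7]=0,scc[8]=5)
step 9: low=(low[0]=0,low[1]=2,low[2]=4,low[3]=5,low[4]=3,low[5]=7,low[6]=8,low[7]=1,low[8]=5); scc=(scc[0]=1,scc[1]=3,scc[2]=4,scc[3]=5,scc[4]=2,scc[5]=6,scc[6]=7,scc[7]=0,scc[8]=5)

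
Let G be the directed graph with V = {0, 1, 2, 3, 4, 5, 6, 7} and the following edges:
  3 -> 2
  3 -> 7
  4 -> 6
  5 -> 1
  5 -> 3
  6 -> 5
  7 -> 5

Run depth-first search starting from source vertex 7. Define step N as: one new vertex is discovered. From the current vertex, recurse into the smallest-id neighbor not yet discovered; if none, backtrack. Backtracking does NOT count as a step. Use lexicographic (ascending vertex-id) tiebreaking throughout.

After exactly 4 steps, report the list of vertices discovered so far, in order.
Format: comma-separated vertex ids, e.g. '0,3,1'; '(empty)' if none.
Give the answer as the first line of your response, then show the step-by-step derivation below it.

7,5,1,3

step 1: discover 7; path=7; order=7
step 2: discover 5; path=7>5; order=7,5
step 3: discover 1; path=7>5>1; order=7,5,1
step 4: discover 3; path=7>5>3; order=7,5,1,3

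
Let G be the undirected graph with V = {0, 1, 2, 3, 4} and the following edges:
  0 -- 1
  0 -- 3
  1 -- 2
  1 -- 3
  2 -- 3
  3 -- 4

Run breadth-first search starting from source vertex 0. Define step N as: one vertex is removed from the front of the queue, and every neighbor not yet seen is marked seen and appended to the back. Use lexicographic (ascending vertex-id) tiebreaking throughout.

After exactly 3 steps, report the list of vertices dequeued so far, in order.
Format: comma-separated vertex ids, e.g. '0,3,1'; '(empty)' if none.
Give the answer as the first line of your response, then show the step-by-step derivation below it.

0,1,3

step 1: dequeue 0; queue=[1,3]; order=0
step 2: dequeue 1; queue=[3,2]; order=0,1
step 3: dequeue 3; queue=[2,4]; order=0,1,3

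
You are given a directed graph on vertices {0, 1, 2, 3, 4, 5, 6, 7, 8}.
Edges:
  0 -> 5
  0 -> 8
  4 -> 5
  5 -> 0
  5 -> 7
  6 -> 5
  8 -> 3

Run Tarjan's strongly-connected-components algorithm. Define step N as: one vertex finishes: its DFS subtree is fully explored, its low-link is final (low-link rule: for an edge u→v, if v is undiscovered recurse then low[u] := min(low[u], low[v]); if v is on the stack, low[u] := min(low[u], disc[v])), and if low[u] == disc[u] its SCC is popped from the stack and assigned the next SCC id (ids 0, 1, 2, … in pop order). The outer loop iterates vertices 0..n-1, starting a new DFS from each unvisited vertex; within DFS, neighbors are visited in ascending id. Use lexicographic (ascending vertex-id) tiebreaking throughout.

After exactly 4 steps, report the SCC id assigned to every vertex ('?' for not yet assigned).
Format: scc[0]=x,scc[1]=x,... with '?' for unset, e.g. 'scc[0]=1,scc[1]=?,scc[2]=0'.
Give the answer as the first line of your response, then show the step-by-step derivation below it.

scc[0]=?,scc[1]=?,scc[2]=?,scc[3]=1,scc[4]=?,scc[5]=?,scc[6]=?,scc[7]=0,scc[8]=2

step 1: low=(low[0]=0,low[1]=?,low[2]=?,low[3]=?,low[4]=?,low[5]=0,low[6]=?,low[7]=2,low[8]=?); scc=(scc[0]=?,scc[1]=?,scc[2]=?,scc[3]=?,scc[4]=?,scc[5]=?,scc[6]=?,scc[7]=0,scc[8]=?)
step 2: low=(low[0]=0,low[1]=?,low[2]=?,low[3]=?,low[4]=?,low[5]=0,low[6]=?,low[7]=2,low[8]=?); scc=(scc[0]=?,scc[1]=?,scc[2]=?,scc[3]=?,scc[4]=?,scc[5]=?,scc[6]=?,scc[7]=0,scc[8]=?)
step 3: low=(low[0]=0,low[1]=?,low[2]=?,low[3]=4,low[4]=?,low[5]=0,low[6]=?,low[7]=2,low[8]=3); scc=(scc[0]=?,scc[1]=?,scc[2]=?,scc[3]=1,scc[4]=?,scc[5]=?,scc[6]=?,scc[7]=0,scc[8]=?)
step 4: low=(low[0]=0,low[1]=?,low[2]=?,low[3]=4,low[4]=?,low[5]=0,low[6]=?,low[7]=2,low[8]=3); scc=(scc[0]=?,scc[1]=?,scc[2]=?,scc[3]=1,scc[4]=?,scc[5]=?,scc[6]=?,scc[7]=0,scc[8]=2)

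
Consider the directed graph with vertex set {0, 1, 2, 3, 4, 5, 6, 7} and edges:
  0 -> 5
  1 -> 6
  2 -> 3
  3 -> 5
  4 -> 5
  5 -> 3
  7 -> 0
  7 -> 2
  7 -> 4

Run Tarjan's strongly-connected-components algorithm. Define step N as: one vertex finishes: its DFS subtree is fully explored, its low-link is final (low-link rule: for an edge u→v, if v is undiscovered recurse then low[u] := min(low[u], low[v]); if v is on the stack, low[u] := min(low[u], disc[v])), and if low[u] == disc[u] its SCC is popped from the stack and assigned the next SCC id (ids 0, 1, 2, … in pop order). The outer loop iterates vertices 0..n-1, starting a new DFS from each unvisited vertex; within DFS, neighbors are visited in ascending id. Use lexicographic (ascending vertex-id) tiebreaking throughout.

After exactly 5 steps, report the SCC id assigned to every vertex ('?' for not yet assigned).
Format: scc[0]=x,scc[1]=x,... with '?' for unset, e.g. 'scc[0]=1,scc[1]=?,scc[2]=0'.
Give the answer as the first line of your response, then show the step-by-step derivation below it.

scc[0]=1,scc[1]=3,scc[2]=?,scc[3]=0,scc[4]=?,scc[5]=0,scc[6]=2,scc[7]=?

step 1: low=(low[0]=0,low[1]=?,low[2]=?,low[3]=1,low[4]=?,low[5]=1,low[6]=?,low[7]=?); scc=(scc[0]=?,scc[1]=?,scc[2]=?,scc[3]=?,scc[4]=?,scc[5]=?,scc[6]=?,scc[7]=?)
step 2: low=(low[0]=0,low[1]=?,low[2]=?,low[3]=1,low[4]=?,low[5]=1,low[6]=?,low[7]=?); scc=(scc[0]=?,scc[1]=?,scc[2]=?,scc[3]=0,scc[4]=?,scc[5]=0,scc[6]=?,scc[7]=?)
step 3: low=(low[0]=0,low[1]=?,low[2]=?,low[3]=1,low[4]=?,low[5]=1,low[6]=?,low[7]=?); scc=(scc[0]=1,scc[1]=?,scc[2]=?,scc[3]=0,scc[4]=?,scc[5]=0,scc[6]=?,scc[7]=?)
step 4: low=(low[0]=0,low[1]=3,low[2]=?,low[3]=1,low[4]=?,low[5]=1,low[6]=4,low[7]=?); scc=(scc[0]=1,scc[1]=?,scc[2]=?,scc[3]=0,scc[4]=?,scc[5]=0,scc[6]=2,scc[7]=?)
step 5: low=(low[0]=0,low[1]=3,low[2]=?,low[3]=1,low[4]=?,low[5]=1,low[6]=4,low[7]=?); scc=(scc[0]=1,scc[1]=3,scc[2]=?,scc[3]=0,scc[4]=?,scc[5]=0,scc[6]=2,scc[7]=?)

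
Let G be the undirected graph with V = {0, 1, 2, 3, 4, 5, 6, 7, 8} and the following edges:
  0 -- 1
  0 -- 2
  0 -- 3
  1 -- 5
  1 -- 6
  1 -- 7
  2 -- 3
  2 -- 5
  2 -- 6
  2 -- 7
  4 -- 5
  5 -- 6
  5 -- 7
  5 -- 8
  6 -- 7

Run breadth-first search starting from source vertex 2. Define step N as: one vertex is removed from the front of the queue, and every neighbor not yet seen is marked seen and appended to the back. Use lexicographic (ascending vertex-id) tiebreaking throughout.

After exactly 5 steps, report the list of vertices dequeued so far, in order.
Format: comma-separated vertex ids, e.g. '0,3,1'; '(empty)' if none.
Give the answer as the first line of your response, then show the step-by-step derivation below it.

2,0,3,5,6

step 1: dequeue 2; queue=[0,3,5,6,7]; order=2
step 2: dequeue 0; queue=[3,5,6,7,1]; order=2,0
step 3: dequeue 3; queue=[5,6,7,1]; order=2,0,3
step 4: dequeue 5; queue=[6,7,1,4,8]; order=2,0,3,5
step 5: dequeue 6; queue=[7,1,4,8]; order=2,0,3,5,6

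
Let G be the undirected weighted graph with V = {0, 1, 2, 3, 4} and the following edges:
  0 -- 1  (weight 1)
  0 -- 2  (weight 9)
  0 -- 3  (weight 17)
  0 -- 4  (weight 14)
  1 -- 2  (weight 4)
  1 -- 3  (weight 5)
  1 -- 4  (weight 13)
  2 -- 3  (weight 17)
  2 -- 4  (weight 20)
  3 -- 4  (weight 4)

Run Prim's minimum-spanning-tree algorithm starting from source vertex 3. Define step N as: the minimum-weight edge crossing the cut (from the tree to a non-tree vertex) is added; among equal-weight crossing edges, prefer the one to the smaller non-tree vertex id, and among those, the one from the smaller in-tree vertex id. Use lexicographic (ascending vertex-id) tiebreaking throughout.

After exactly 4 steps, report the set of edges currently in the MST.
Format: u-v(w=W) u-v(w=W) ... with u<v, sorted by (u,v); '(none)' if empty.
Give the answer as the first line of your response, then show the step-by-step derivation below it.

0-1(w=1) 1-2(w=4) 1-3(w=5) 3-4(w=4)

step 1: add edge 3-4 (w=4); MST = {3-4(w=4)}
step 2: add edge 1-3 (w=5); MST = {1-3(w=5) 3-4(w=4)}
step 3: add edge 0-1 (w=1); MST = {0-1(w=1) 1-3(w=5) 3-4(w=4)}
step 4: add edge 1-2 (w=4); MST = {0-1(w=1) 1-2(w=4) 1-3(w=5) 3-4(w=4)}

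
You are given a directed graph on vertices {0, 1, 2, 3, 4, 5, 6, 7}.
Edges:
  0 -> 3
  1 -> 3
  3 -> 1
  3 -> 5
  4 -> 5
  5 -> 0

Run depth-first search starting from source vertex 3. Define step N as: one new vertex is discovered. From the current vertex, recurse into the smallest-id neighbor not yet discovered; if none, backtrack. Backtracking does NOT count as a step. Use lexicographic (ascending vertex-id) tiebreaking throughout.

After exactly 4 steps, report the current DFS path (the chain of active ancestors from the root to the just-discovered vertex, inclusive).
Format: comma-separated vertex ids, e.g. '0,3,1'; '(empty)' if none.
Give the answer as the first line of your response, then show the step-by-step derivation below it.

3,5,0

step 1: discover 3; path=3; order=3
step 2: discover 1; path=3>1; order=3,1
step 3: discover 5; path=3>5; order=3,1,5
step 4: discover 0; path=3>5>0; order=3,1,5,0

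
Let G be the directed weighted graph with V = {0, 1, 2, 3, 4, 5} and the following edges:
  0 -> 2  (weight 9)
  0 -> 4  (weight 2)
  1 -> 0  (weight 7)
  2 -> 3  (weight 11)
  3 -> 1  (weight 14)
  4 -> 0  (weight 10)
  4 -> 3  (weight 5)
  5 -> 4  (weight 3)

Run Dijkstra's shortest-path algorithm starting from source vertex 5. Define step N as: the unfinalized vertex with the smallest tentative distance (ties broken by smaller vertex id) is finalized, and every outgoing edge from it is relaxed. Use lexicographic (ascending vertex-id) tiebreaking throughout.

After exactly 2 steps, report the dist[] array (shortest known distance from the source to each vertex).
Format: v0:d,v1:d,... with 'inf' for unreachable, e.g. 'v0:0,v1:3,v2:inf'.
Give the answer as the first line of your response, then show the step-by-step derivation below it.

v0:13,v1:inf,v2:inf,v3:8,v4:3,v5:0

step 1: dist = v0:inf,v1:inf,v2:inf,v3:inf,v4:3,v5:0
step 2: dist = v0:13,v1:inf,v2:inf,v3:8,v4:3,v5:0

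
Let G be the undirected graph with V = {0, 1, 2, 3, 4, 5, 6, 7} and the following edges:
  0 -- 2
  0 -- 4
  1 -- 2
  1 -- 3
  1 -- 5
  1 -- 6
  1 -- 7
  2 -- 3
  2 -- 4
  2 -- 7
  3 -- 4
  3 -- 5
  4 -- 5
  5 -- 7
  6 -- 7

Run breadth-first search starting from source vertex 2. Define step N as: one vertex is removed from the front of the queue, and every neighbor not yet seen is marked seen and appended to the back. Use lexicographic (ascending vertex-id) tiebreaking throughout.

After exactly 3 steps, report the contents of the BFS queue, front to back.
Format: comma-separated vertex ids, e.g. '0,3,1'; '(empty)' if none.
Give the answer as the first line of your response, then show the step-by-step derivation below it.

3,4,7,5,6

step 1: dequeue 2; queue=[0,1,3,4,7]; order=2
step 2: dequeue 0; queue=[1,3,4,7]; order=2,0
step 3: dequeue 1; queue=[3,4,7,5,6]; order=2,0,1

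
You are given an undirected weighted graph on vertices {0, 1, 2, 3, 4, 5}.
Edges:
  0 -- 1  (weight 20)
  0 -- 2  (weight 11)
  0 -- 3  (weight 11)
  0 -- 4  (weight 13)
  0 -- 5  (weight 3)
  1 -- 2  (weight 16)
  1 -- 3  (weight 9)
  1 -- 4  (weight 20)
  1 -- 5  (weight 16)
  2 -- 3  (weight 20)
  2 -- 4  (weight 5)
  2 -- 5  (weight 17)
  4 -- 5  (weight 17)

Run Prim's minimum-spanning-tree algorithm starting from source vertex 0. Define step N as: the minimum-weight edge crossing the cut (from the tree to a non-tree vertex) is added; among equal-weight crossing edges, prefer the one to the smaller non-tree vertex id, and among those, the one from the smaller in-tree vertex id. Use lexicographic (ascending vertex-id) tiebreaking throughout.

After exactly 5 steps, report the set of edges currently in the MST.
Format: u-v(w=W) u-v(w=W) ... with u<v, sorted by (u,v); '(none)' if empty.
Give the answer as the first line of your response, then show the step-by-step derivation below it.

0-2(w=11) 0-3(w=11) 0-5(w=3) 1-3(w=9) 2-4(w=5)

step 1: add edge 0-5 (w=3); MST = {0-5(w=3)}
step 2: add edge 0-2 (w=11); MST = {0-2(w=11) 0-5(w=3)}
step 3: add edge 2-4 (w=5); MST = {0-2(w=11) 0-5(w=3) 2-4(w=5)}
step 4: add edge 0-3 (w=11); MST = {0-2(w=11) 0-3(w=11) 0-5(w=3) 2-4(w=5)}
step 5: add edge 1-3 (w=9); MST = {0-2(w=11) 0-3(w=11) 0-5(w=3) 1-3(w=9) 2-4(w=5)}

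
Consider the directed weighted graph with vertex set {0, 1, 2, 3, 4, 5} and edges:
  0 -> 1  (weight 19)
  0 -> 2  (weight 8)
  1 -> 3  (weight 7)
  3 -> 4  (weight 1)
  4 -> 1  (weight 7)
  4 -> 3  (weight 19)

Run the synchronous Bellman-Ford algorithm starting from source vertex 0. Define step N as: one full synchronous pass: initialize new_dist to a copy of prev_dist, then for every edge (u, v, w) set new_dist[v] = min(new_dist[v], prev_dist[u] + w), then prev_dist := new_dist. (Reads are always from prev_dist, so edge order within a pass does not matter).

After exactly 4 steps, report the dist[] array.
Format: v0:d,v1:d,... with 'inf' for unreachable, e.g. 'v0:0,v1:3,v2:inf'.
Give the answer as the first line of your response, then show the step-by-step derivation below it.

v0:0,v1:19,v2:8,v3:26,v4:27,v5:inf

step 1: dist = v0:0,v1:19,v2:8,v3:inf,v4:inf,v5:inf
step 2: dist = v0:0,v1:19,v2:8,v3:26,v4:inf,v5:inf
step 3: dist = v0:0,v1:19,v2:8,v3:26,v4:27,v5:inf
step 4: dist = v0:0,v1:19,v2:8,v3:26,v4:27,v5:inf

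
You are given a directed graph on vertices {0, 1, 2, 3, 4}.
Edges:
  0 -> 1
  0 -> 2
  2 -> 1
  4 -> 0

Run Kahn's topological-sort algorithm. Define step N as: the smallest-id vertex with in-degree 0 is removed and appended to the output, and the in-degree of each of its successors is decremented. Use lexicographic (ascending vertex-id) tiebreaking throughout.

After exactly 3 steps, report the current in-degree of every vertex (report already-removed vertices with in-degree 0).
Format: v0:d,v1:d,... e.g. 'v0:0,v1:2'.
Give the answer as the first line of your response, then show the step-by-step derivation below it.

v0:0,v1:1,v2:0,v3:0,v4:0

step 1: output 3; order=[3]; indeg=(1,2,1,0,0)
step 2: output 4; order=[3,4]; indeg=(0,2,1,0,0)
step 3: output 0; order=[3,4,0]; indeg=(0,1,0,0,0)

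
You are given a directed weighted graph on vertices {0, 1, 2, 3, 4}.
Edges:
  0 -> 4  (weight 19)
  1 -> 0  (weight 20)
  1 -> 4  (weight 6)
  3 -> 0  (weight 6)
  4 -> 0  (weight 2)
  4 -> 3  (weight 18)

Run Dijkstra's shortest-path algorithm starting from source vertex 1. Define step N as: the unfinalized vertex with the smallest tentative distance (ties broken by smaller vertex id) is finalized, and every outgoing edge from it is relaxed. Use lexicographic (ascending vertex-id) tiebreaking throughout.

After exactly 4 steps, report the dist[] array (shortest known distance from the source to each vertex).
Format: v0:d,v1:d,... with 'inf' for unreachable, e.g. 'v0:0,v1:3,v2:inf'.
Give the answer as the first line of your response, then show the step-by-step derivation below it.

v0:8,v1:0,v2:inf,v3:24,v4:6

step 1: dist = v0:20,v1:0,v2:inf,v3:inf,v4:6
step 2: dist = v0:8,v1:0,v2:inf,v3:24,v4:6
step 3: dist = v0:8,v1:0,v2:inf,v3:24,v4:6
step 4: dist = v0:8,v1:0,v2:inf,v3:24,v4:6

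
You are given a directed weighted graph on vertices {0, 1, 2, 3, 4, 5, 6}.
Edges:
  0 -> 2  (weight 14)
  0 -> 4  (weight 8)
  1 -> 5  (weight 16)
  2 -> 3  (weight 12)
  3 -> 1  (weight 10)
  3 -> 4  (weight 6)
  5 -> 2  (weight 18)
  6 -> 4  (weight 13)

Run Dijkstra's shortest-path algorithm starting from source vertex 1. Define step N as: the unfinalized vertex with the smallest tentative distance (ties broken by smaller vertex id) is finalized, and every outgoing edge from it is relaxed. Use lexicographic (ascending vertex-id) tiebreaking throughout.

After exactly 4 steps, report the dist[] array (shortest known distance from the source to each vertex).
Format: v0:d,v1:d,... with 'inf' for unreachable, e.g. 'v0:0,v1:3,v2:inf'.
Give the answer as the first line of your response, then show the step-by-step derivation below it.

v0:inf,v1:0,v2:34,v3:46,v4:52,v5:16,v6:inf

step 1: dist = v0:inf,v1:0,v2:inf,v3:inf,v4:inf,v5:16,v6:inf
step 2: dist = v0:inf,v1:0,v2:34,v3:inf,v4:inf,v5:16,v6:inf
step 3: dist = v0:inf,v1:0,v2:34,v3:46,v4:inf,v5:16,v6:inf
step 4: dist = v0:inf,v1:0,v2:34,v3:46,v4:52,v5:16,v6:inf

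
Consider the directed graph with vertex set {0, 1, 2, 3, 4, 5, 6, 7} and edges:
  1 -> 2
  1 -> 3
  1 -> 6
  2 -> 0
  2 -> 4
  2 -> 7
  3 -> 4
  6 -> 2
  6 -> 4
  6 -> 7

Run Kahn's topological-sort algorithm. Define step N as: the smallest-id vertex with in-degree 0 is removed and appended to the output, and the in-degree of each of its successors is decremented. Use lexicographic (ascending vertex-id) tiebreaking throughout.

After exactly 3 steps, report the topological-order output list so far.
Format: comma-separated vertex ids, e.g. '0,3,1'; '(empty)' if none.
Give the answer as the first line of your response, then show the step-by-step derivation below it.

1,3,5

step 1: output 1; order=[1]; indeg=(1,0,1,0,3,0,0,2)
step 2: output 3; order=[1,3]; indeg=(1,0,1,0,2,0,0,2)
step 3: output 5; order=[1,3,5]; indeg=(1,0,1,0,2,0,0,2)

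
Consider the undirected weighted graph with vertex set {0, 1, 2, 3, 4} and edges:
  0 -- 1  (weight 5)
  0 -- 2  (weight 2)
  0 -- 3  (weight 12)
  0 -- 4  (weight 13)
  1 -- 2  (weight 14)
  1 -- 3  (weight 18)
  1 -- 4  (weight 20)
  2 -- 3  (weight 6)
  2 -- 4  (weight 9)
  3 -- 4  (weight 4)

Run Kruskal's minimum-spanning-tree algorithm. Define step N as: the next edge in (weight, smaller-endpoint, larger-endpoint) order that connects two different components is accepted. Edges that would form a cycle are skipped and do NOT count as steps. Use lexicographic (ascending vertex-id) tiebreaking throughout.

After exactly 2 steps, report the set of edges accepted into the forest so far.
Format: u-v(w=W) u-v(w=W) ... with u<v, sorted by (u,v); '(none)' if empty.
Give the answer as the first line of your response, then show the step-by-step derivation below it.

0-2(w=2) 3-4(w=4)

step 1: add edge 0-2 (w=2); MST = {0-2(w=2)}
step 2: add edge 3-4 (w=4); MST = {0-2(w=2) 3-4(w=4)}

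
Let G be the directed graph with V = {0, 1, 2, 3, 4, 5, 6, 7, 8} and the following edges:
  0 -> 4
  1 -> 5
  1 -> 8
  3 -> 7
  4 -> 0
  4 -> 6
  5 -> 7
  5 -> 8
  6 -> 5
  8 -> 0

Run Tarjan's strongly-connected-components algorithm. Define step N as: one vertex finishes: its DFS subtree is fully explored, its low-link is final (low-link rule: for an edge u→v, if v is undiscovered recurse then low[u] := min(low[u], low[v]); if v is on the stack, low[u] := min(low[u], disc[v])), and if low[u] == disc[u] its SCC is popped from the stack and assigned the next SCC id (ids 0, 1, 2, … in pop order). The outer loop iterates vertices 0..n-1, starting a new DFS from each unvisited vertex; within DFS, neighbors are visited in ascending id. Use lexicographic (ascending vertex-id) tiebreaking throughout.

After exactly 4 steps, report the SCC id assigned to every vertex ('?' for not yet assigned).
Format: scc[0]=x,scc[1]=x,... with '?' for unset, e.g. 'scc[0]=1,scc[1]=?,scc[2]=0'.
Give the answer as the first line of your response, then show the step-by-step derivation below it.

scc[0]=?,scc[1]=?,scc[2]=?,scc[3]=?,scc[4]=?,scc[5]=?,scc[6]=?,scc[7]=0,scc[8]=?

step 1: low=(low[0]=0,low[1]=?,low[2]=?,low[3]=?,low[4]=0,low[5]=3,low[6]=2,low[7]=4,low[8]=?); scc=(scc[0]=?,scc[1]=?,scc[2]=?,scc[3]=?,scc[4]=?,scc[5]=?,scc[6]=?,scc[7]=0,scc[8]=?)
step 2: low=(low[0]=0,low[1]=?,low[2]=?,low[3]=?,low[4]=0,low[5]=3,low[6]=2,low[7]=4,low[8]=0); scc=(scc[0]=?,scc[1]=?,scc[2]=?,scc[3]=?,scc[4]=?,scc[5]=?,scc[6]=?,scc[7]=0,scc[8]=?)
step 3: low=(low[0]=0,low[1]=?,low[2]=?,low[3]=?,low[4]=0,low[5]=0,low[6]=2,low[7]=4,low[8]=0); scc=(scc[0]=?,scc[1]=?,scc[2]=?,scc[3]=?,scc[4]=?,scc[5]=?,scc[6]=?,scc[7]=0,scc[8]=?)
step 4: low=(low[0]=0,low[1]=?,low[2]=?,low[3]=?,low[4]=0,low[5]=0,low[6]=0,low[7]=4,low[8]=0); scc=(scc[0]=?,scc[1]=?,scc[2]=?,scc[3]=?,scc[4]=?,scc[5]=?,scc[6]=?,scc[7]=0,scc[8]=?)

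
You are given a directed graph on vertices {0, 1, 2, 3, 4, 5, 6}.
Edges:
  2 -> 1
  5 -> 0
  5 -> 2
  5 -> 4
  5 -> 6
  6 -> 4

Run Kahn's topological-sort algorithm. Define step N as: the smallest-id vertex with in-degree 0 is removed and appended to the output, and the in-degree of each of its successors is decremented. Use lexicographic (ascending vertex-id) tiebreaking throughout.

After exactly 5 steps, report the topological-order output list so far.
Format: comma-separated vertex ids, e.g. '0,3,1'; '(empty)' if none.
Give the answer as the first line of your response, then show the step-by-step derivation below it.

3,5,0,2,1

step 1: output 3; order=[3]; indeg=(1,1,1,0,2,0,1)
step 2: output 5; order=[3,5]; indeg=(0,1,0,0,1,0,0)
step 3: output 0; order=[3,5,0]; indeg=(0,1,0,0,1,0,0)
step 4: output 2; order=[3,5,0,2]; indeg=(0,0,0,0,1,0,0)
step 5: output 1; order=[3,5,0,2,1]; indeg=(0,0,0,0,1,0,0)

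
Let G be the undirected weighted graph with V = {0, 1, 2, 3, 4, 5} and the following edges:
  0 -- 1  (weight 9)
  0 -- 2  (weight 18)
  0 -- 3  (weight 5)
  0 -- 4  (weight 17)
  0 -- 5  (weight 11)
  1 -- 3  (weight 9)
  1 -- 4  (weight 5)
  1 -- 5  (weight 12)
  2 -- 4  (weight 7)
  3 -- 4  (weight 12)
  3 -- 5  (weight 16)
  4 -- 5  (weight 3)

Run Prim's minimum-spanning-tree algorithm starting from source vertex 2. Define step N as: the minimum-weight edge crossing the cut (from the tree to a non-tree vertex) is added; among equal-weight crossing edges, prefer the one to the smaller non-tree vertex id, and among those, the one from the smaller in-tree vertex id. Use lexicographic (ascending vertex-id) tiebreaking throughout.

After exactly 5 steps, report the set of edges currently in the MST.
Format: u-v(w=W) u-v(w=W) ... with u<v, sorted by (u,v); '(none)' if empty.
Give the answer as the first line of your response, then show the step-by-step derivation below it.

0-1(w=9) 0-3(w=5) 1-4(w=5) 2-4(w=7) 4-5(w=3)

step 1: add edge 2-4 (w=7); MST = {2-4(w=7)}
step 2: add edge 4-5 (w=3); MST = {2-4(w=7) 4-5(w=3)}
step 3: add edge 1-4 (w=5); MST = {1-4(w=5) 2-4(w=7) 4-5(w=3)}
step 4: add edge 0-1 (w=9); MST = {0-1(w=9) 1-4(w=5) 2-4(w=7) 4-5(w=3)}
step 5: add edge 0-3 (w=5); MST = {0-1(w=9) 0-3(w=5) 1-4(w=5) 2-4(w=7) 4-5(w=3)}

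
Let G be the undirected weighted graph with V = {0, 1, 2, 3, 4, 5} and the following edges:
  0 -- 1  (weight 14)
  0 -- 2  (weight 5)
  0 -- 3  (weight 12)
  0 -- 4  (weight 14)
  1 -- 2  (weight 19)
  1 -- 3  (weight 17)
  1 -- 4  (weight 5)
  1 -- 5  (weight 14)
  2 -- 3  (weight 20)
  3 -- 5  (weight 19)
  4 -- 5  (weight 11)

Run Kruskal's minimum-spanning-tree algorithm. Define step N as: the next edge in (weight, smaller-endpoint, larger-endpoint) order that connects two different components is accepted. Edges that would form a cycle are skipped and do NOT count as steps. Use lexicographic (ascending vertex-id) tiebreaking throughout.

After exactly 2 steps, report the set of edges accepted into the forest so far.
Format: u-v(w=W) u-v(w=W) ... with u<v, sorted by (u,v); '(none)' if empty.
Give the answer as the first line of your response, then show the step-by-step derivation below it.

0-2(w=5) 1-4(w=5)

step 1: add edge 0-2 (w=5); MST = {0-2(w=5)}
step 2: add edge 1-4 (w=5); MST = {0-2(w=5) 1-4(w=5)}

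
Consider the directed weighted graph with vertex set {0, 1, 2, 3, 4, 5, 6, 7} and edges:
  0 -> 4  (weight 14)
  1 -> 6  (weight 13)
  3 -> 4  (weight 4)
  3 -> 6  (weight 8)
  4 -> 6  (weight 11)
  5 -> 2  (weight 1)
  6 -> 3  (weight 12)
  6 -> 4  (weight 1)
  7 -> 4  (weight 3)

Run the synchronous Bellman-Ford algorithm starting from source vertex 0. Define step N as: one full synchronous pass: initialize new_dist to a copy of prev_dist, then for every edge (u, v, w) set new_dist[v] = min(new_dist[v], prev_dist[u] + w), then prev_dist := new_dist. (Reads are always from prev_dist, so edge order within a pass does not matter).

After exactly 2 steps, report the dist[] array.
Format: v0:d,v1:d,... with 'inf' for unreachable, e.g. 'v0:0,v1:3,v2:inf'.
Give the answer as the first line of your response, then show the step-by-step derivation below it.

v0:0,v1:inf,v2:inf,v3:inf,v4:14,v5:inf,v6:25,v7:inf

step 1: dist = v0:0,v1:inf,v2:inf,v3:inf,v4:14,v5:inf,v6:inf,v7:inf
step 2: dist = v0:0,v1:inf,v2:inf,v3:inf,v4:14,v5:inf,v6:25,v7:inf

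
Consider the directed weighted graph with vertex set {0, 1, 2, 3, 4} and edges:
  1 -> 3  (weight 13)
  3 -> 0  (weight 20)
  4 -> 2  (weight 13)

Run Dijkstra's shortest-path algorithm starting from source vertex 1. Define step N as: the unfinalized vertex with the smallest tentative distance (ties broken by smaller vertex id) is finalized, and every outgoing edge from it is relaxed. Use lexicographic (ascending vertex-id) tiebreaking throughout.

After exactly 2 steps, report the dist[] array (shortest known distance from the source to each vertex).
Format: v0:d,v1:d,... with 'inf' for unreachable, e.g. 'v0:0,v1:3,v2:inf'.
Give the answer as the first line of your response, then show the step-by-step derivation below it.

v0:33,v1:0,v2:inf,v3:13,v4:inf

step 1: dist = v0:inf,v1:0,v2:inf,v3:13,v4:inf
step 2: dist = v0:33,v1:0,v2:inf,v3:13,v4:inf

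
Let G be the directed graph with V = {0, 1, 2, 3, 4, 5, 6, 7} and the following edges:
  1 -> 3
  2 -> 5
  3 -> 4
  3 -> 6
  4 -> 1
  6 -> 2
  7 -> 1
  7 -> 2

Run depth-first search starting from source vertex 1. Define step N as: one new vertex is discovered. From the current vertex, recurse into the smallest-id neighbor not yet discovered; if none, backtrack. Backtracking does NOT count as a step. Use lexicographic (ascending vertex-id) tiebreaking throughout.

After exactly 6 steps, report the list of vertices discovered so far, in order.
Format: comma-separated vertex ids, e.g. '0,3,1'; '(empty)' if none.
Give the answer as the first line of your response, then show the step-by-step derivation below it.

1,3,4,6,2,5

step 1: discover 1; path=1; order=1
step 2: discover 3; path=1>3; order=1,3
step 3: discover 4; path=1>3>4; order=1,3,4
step 4: discover 6; path=1>3>6; order=1,3,4,6
step 5: discover 2; path=1>3>6>2; order=1,3,4,6,2
step 6: discover 5; path=1>3>6>2>5; order=1,3,4,6,2,5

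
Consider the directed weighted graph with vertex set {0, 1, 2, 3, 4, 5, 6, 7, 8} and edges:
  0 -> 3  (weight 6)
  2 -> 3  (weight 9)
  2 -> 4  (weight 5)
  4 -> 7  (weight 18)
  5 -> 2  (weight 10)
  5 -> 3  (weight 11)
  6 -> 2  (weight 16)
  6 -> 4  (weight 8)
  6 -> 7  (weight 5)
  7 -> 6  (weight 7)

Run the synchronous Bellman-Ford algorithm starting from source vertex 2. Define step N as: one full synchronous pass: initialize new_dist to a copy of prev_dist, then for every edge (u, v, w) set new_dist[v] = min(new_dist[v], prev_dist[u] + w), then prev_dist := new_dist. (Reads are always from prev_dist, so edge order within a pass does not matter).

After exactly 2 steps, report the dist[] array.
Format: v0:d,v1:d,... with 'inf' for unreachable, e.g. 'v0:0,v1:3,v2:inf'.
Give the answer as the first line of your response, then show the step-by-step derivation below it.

v0:inf,v1:inf,v2:0,v3:9,v4:5,v5:inf,v6:inf,v7:23,v8:inf

step 1: dist = v0:inf,v1:inf,v2:0,v3:9,v4:5,v5:inf,v6:inf,v7:inf,v8:inf
step 2: dist = v0:inf,v1:inf,v2:0,v3:9,v4:5,v5:inf,v6:inf,v7:23,v8:inf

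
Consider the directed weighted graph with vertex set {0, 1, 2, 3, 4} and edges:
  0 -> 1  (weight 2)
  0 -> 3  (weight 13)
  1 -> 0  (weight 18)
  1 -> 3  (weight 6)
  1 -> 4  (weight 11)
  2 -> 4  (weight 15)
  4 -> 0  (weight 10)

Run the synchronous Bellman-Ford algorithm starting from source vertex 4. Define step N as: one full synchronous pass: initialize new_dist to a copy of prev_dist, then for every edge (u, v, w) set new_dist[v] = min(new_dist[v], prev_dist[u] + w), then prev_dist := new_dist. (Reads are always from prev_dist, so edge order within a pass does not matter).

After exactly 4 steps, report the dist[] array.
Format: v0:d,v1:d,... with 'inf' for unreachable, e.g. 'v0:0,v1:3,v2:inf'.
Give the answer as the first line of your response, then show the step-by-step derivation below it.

v0:10,v1:12,v2:inf,v3:18,v4:0

step 1: dist = v0:10,v1:inf,v2:inf,v3:inf,v4:0
step 2: dist = v0:10,v1:12,v2:inf,v3:23,v4:0
step 3: dist = v0:10,v1:12,v2:inf,v3:18,v4:0
step 4: dist = v0:10,v1:12,v2:inf,v3:18,v4:0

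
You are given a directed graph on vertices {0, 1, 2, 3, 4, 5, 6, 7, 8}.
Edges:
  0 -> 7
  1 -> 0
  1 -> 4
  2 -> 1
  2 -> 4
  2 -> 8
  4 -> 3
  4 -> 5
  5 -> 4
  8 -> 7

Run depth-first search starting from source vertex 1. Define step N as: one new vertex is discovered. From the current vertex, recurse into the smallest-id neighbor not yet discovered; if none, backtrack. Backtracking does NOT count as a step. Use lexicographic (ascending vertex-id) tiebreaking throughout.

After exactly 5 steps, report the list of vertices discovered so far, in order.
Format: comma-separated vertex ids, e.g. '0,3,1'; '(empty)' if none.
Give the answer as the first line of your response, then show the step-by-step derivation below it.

1,0,7,4,3

step 1: discover 1; path=1; order=1
step 2: discover 0; path=1>0; order=1,0
step 3: discover 7; path=1>0>7; order=1,0,7
step 4: discover 4; path=1>4; order=1,0,7,4
step 5: discover 3; path=1>4>3; order=1,0,7,4,3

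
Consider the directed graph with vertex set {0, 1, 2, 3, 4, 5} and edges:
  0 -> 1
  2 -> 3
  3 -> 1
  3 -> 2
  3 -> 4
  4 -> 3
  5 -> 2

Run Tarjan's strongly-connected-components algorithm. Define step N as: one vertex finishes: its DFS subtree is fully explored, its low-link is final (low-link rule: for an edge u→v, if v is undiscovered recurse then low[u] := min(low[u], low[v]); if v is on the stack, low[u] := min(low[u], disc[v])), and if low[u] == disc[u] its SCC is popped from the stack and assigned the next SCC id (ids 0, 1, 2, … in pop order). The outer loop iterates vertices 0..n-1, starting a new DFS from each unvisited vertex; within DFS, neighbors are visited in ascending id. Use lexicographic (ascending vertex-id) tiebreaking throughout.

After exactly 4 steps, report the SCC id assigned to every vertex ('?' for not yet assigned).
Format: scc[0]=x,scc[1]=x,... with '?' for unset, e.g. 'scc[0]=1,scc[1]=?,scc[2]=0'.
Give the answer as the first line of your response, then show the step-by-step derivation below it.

scc[0]=1,scc[1]=0,scc[2]=?,scc[3]=?,scc[4]=?,scc[5]=?

step 1: low=(low[0]=0,low[1]=1,low[2]=?,low[3]=?,low[4]=?,low[5]=?); scc=(scc[0]=?,scc[1]=0,scc[2]=?,scc[3]=?,scc[4]=?,scc[5]=?)
step 2: low=(low[0]=0,low[1]=1,low[2]=?,low[3]=?,low[4]=?,low[5]=?); scc=(scc[0]=1,scc[1]=0,scc[2]=?,scc[3]=?,scc[4]=?,scc[5]=?)
step 3: low=(low[0]=0,low[1]=1,low[2]=2,low[3]=2,low[4]=3,low[5]=?); scc=(scc[0]=1,scc[1]=0,scc[2]=?,scc[3]=?,scc[4]=?,scc[5]=?)
step 4: low=(low[0]=0,low[1]=1,low[2]=2,low[3]=2,low[4]=3,low[5]=?); scc=(scc[0]=1,scc[1]=0,scc[2]=?,scc[3]=?,scc[4]=?,scc[5]=?)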